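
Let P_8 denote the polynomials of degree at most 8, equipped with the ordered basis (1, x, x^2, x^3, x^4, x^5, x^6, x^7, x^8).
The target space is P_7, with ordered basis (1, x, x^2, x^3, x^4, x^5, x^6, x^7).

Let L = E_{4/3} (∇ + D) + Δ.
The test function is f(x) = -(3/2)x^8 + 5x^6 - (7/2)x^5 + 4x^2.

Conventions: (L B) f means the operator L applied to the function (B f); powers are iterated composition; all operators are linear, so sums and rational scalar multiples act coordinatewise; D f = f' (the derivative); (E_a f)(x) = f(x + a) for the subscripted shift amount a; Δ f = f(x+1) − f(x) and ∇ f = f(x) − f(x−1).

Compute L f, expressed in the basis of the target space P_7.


the result is g(x) = -36x^7 - 224x^6 - 638x^5 - (19505/18)x^4 - (29296/27)x^3 - (16766/27)x^2 - (38396/243)x + 667/729

∇ f = -12x^7 + 42x^6 - 54x^5 + (25/2)x^4 + 51x^3 - 68x^2 + (87/2)x - 11
D f = -12x^7 + 30x^5 - (35/2)x^4 + 8x
(∇ + D) f = -24x^7 + 42x^6 - 24x^5 - 5x^4 + 51x^3 - 68x^2 + (103/2)x - 11
E_{4/3} (∇ + D) f = -24x^7 - 182x^6 - 584x^5 - (9325/9)x^4 - (28783/27)x^3 - (16712/27)x^2 - (80923/486)x - 2249/729
Δ f = -12x^7 - 42x^6 - 54x^5 - (95/2)x^4 - 19x^3 - 2x^2 + (17/2)x + 4
(E_{4/3} (∇ + D) + Δ) f = -36x^7 - 224x^6 - 638x^5 - (19505/18)x^4 - (29296/27)x^3 - (16766/27)x^2 - (38396/243)x + 667/729


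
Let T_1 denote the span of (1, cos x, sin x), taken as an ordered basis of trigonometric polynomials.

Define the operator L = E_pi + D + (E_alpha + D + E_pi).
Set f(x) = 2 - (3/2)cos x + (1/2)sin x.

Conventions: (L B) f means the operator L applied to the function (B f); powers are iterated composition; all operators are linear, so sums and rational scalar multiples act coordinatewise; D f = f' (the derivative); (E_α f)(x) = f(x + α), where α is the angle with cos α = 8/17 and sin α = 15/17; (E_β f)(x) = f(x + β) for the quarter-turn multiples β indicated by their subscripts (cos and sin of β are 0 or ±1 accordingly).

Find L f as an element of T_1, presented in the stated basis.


E_pi f = 2 + (3/2)cos x - (1/2)sin x
D f = (1/2)cos x + (3/2)sin x
E_alpha f = 2 - (9/34)cos x + (53/34)sin x
D f = (1/2)cos x + (3/2)sin x
E_pi f = 2 + (3/2)cos x - (1/2)sin x
(E_alpha + D + E_pi) f = 4 + (59/34)cos x + (87/34)sin x
(E_pi + D + (E_alpha + D + E_pi)) f = 6 + (127/34)cos x + (121/34)sin x

the image equals g(x) = 6 + (127/34)cos x + (121/34)sin x


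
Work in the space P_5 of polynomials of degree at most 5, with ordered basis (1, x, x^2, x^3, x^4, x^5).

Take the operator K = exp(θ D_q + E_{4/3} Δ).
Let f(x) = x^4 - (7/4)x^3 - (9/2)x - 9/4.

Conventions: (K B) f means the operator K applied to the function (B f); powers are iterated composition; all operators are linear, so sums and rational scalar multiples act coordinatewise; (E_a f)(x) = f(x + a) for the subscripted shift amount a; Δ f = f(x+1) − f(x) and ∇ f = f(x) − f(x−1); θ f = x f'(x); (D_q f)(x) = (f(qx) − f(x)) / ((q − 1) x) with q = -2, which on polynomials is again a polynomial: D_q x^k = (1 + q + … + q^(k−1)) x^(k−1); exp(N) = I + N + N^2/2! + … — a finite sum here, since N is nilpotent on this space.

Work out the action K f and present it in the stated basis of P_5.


g(x) = x^4 - (51/4)x^3 - (173/4)x^2 - (1351/24)x - 12575/108

order-1 term: -11x^3 + (25/4)x^2 + (265/12)x + 421/108
order-2 term: -(99/2)x^2 - (459/8)x - 103/3
order-3 term: -(33/2)x - 637/8
order-4 term: -33/8
the series for exp(θ D_q + E_{4/3} Δ) f terminates at order 4
exp(θ D_q + E_{4/3} Δ) f = x^4 - (51/4)x^3 - (173/4)x^2 - (1351/24)x - 12575/108


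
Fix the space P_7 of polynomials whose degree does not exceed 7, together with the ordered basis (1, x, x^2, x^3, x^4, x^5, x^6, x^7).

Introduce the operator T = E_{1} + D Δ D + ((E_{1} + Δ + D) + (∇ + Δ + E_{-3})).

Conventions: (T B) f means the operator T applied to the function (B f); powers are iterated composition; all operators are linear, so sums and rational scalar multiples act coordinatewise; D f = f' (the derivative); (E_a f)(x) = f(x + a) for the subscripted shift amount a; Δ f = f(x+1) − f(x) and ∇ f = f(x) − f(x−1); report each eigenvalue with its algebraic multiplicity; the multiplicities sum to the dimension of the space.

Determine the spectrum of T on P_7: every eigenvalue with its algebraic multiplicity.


λ = 3 (multiplicity 8)

image of 1: 3
image of x: 3x + 3
image of x^2: 3x^2 + 6x + 12
image of x^3: 3x^3 + 9x^2 + 36x - 16
image of x^4: 3x^4 + 12x^3 + 72x^2 - 64x + 96
image of x^5: 3x^5 + 15x^4 + 120x^3 - 160x^2 + 480x - 218
image of x^6: 3x^6 + 18x^5 + 180x^4 - 320x^3 + 1440x^2 - 1308x + 762
image of x^7: 3x^7 + 21x^6 + 252x^5 - 560x^4 + 3360x^3 - 4578x^2 + 5334x - 2140
the matrix is upper triangular; its diagonal is (3, 3, 3, 3, 3, 3, 3, 3)
for a triangular matrix the eigenvalues are the diagonal entries, with algebraic multiplicity their repetition count


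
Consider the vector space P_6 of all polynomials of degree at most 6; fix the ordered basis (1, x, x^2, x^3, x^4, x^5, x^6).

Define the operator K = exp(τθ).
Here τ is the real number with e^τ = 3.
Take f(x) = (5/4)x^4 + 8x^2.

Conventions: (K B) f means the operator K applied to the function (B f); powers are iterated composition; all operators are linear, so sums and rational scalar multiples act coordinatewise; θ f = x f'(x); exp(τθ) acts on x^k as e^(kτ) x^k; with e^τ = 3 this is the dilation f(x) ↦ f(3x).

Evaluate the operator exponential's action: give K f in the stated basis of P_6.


the result is g(x) = (405/4)x^4 + 72x^2

exp(τθ) x^k = e^(kτ) x^k; with e^τ = 3 this sends x^k to 3^k x^k
x^2 ↦ 9 x^2
x^4 ↦ 81 x^4
applying this coordinatewise to f: exp(τθ) f = (405/4)x^4 + 72x^2


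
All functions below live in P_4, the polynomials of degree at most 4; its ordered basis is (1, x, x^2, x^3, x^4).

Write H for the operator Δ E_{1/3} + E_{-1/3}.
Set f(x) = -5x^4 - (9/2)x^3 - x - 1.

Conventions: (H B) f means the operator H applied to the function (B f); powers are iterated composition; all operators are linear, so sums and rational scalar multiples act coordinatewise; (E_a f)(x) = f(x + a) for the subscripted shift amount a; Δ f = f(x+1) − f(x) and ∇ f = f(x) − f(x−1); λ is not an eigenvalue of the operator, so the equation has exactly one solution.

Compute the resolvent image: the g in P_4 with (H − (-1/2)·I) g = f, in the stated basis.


write g with unknown coordinates in the stated basis and equate coefficients in (H − (-1/2)·I) g = f
solving from the highest basis element down gives g = -(10/3)x^4 + (79/27)x^3 + (1604/81)x^2 - (6022/729)x - 117578/6561
check: H g = -(10/3)x^4 - (161/27)x^3 - (802/81)x^2 + (2282/729)x + 52228/6561
so H g − (-1/2)·g = -5x^4 - (9/2)x^3 - x - 1 = f ✓

the result is g(x) = -(10/3)x^4 + (79/27)x^3 + (1604/81)x^2 - (6022/729)x - 117578/6561


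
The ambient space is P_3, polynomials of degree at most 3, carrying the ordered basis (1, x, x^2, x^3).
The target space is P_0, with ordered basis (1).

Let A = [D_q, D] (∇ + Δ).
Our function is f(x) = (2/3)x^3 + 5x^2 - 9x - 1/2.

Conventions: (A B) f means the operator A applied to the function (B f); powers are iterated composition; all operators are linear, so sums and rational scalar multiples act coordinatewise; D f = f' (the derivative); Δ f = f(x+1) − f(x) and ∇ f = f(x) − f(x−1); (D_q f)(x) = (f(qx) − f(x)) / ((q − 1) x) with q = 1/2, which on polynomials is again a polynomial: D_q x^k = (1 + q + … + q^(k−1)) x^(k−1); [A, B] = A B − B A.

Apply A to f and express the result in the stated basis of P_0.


∇ f = 2x^2 + 8x - 40/3
Δ f = 2x^2 + 12x - 10/3
(∇ + Δ) f = 4x^2 + 20x - 50/3
D (∇ + Δ) f = 8x + 20
D_q D (∇ + Δ) f = 8
D_q (∇ + Δ) f = 6x + 20
D D_q (∇ + Δ) f = 6
[D_q, D] (∇ + Δ) f = 2

g(x) = 2


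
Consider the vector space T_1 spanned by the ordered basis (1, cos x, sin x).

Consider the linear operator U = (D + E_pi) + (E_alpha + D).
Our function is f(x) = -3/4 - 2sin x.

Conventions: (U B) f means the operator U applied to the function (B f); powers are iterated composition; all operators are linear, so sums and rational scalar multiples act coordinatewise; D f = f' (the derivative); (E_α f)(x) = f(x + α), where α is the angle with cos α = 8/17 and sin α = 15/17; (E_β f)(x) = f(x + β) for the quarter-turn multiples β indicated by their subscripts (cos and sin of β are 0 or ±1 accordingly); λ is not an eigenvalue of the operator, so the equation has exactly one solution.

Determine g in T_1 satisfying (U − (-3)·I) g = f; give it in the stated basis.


write g with unknown coordinates in the stated basis and equate coefficients in (U − (-3)·I) g = f
solving from the highest basis element down gives g = -3/20 + (2/5)cos x - (12/35)sin x
check: U g = -3/10 - (6/5)cos x - (34/35)sin x
so U g − (-3)·g = -3/4 - 2sin x = f ✓

the result is g(x) = -3/20 + (2/5)cos x - (12/35)sin x


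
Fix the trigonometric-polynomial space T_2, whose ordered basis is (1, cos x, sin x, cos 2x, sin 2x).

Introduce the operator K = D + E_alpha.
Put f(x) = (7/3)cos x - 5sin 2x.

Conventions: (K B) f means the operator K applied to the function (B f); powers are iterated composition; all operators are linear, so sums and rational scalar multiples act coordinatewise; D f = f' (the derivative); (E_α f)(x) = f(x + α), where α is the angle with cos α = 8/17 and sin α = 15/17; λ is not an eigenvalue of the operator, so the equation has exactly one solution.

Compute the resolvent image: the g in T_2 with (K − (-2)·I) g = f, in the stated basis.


the image equals g(x) = (49/82)cos x + (56/123)sin x + (4090/2917)cos 2x - (2085/2917)sin 2x

write g with unknown coordinates in the stated basis and equate coefficients in (K − (-2)·I) g = f
solving from the highest basis element down gives g = (49/82)cos x + (56/123)sin x + (4090/2917)cos 2x - (2085/2917)sin 2x
check: K g = (140/123)cos x - (112/123)sin x - (8180/2917)cos 2x - (10415/2917)sin 2x
so K g − (-2)·g = (7/3)cos x - 5sin 2x = f ✓


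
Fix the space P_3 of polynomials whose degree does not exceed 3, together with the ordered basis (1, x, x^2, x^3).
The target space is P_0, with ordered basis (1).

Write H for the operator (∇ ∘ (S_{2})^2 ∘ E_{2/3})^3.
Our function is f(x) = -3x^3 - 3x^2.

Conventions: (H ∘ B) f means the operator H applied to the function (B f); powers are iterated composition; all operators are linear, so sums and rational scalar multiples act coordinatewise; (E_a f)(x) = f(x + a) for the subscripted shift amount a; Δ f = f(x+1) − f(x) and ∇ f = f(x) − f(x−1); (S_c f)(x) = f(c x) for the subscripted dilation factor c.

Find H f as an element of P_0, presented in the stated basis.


E_{2/3} f = -3x^3 - 9x^2 - 8x - 20/9
S_{2} E_{2/3} f = -24x^3 - 36x^2 - 16x - 20/9
S_{2} S_{2} E_{2/3} f = -192x^3 - 144x^2 - 32x - 20/9
∇ (S_{2})^2 E_{2/3} f = -576x^2 + 288x - 80
E_{2/3} (∇ ∘ (S_{2})^2 ∘ E_{2/3}) f = -576x^2 - 480x - 144
S_{2} E_{2/3} (∇ ∘ (S_{2})^2 ∘ E_{2/3}) f = -2304x^2 - 960x - 144
S_{2} S_{2} E_{2/3} (∇ ∘ (S_{2})^2 ∘ E_{2/3}) f = -9216x^2 - 1920x - 144
∇ (S_{2})^2 E_{2/3} (∇ ∘ (S_{2})^2 ∘ E_{2/3}) f = -18432x + 7296
E_{2/3} (∇ ∘ (S_{2})^2 ∘ E_{2/3}) (∇ ∘ (S_{2})^2 ∘ E_{2/3}) f = -18432x - 4992
S_{2} E_{2/3} (∇ ∘ (S_{2})^2 ∘ E_{2/3}) (∇ ∘ (S_{2})^2 ∘ E_{2/3}) f = -36864x - 4992
S_{2} S_{2} E_{2/3} (∇ ∘ (S_{2})^2 ∘ E_{2/3}) (∇ ∘ (S_{2})^2 ∘ E_{2/3}) f = -73728x - 4992
∇ (S_{2})^2 E_{2/3} (∇ ∘ (S_{2})^2 ∘ E_{2/3}) (∇ ∘ (S_{2})^2 ∘ E_{2/3}) f = -73728

the image equals g(x) = -73728


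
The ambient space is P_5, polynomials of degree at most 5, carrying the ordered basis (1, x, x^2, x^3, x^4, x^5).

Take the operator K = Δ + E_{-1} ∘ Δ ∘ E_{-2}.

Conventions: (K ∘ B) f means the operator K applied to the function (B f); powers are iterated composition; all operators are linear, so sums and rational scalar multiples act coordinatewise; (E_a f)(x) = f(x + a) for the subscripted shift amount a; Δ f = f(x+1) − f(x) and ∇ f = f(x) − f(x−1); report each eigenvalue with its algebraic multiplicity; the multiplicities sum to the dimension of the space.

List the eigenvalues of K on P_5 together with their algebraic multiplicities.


image of 1: 0
image of x: 2
image of x^2: 4x - 4
image of x^3: 6x^2 - 12x + 20
image of x^4: 8x^3 - 24x^2 + 80x - 64
image of x^5: 10x^4 - 40x^3 + 200x^2 - 320x + 212
the matrix is upper triangular; its diagonal is (0, 0, 0, 0, 0, 0)
for a triangular matrix the eigenvalues are the diagonal entries, with algebraic multiplicity their repetition count

λ = 0 (multiplicity 6)


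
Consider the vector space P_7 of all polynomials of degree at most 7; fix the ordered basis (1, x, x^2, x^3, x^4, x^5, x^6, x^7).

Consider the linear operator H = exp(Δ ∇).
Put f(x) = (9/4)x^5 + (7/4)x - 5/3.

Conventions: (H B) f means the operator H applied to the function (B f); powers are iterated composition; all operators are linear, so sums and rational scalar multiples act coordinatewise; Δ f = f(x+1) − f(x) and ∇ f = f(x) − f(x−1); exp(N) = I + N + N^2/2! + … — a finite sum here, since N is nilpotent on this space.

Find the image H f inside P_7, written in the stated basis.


the image equals g(x) = (9/4)x^5 + 45x^3 + (637/4)x - 5/3

order-1 term: 45x^3 + (45/2)x
order-2 term: 135x
the series for exp(Δ ∇) f terminates at order 2
exp(Δ ∇) f = (9/4)x^5 + 45x^3 + (637/4)x - 5/3


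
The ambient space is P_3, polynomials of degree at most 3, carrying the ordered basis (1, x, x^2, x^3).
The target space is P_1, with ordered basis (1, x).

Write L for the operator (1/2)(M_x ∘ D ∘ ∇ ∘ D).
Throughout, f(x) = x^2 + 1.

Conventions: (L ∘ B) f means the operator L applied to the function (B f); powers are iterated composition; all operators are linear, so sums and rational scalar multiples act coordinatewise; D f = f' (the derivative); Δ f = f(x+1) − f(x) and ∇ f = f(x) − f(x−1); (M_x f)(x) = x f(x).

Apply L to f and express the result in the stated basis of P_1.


D f = 2x
∇ D f = 2
D ∇ D f = 0
M_x (D ∘ ∇ ∘ D) f = 0
((1/2)(M_x ∘ D ∘ ∇ ∘ D)) f = 0

g(x) = 0


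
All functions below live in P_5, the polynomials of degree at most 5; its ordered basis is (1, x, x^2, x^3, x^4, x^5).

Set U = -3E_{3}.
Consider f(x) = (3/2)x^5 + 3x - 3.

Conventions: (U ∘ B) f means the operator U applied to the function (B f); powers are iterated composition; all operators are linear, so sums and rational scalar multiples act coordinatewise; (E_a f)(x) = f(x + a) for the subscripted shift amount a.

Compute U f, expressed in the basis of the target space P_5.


g(x) = -(9/2)x^5 - (135/2)x^4 - 405x^3 - 1215x^2 - (3663/2)x - 2223/2

E_{3} f = (3/2)x^5 + (45/2)x^4 + 135x^3 + 405x^2 + (1221/2)x + 741/2
(-3E_{3}) f = -(9/2)x^5 - (135/2)x^4 - 405x^3 - 1215x^2 - (3663/2)x - 2223/2


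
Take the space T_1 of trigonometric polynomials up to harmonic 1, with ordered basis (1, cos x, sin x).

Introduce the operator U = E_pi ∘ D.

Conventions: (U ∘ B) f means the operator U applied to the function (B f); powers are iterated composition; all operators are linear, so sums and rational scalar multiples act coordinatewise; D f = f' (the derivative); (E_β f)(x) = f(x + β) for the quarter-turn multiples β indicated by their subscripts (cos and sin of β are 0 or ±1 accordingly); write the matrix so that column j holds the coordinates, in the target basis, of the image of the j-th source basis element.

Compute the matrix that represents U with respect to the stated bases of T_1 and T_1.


image of 1: 0
image of cos x: sin x
image of sin x: -cos x
each image's coordinates form column j of the matrix

the matrix is [[0, 0, 0]; [0, 0, -1]; [0, 1, 0]] (rows listed top to bottom)


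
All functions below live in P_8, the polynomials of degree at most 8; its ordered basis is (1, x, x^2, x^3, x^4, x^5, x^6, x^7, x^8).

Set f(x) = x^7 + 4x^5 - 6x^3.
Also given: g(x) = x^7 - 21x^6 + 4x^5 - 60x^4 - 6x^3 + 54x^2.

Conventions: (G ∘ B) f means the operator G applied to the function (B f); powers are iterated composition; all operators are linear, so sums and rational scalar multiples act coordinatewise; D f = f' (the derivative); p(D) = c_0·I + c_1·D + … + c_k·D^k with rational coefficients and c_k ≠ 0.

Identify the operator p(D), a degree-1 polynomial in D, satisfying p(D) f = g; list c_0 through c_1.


c_0 = 1, c_1 = -3

D^0 f = x^7 + 4x^5 - 6x^3
D^1 f = 7x^6 + 20x^4 - 18x^2
matching coefficients of g against c_0 f + c_1 Df + … from the top degree down determines the c_i
solution: c_0 = 1, c_1 = -3


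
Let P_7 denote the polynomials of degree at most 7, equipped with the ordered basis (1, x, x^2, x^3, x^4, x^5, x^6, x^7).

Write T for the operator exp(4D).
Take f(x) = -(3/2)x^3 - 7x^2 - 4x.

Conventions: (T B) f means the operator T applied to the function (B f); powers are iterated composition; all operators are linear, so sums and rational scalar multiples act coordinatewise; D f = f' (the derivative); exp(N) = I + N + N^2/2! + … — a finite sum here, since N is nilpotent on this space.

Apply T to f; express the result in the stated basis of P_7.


order-1 term: -18x^2 - 56x - 16
order-2 term: -72x - 112
order-3 term: -96
the series for exp(4D) f terminates at order 3
exp(4D) f = -(3/2)x^3 - 25x^2 - 132x - 224

the result is g(x) = -(3/2)x^3 - 25x^2 - 132x - 224


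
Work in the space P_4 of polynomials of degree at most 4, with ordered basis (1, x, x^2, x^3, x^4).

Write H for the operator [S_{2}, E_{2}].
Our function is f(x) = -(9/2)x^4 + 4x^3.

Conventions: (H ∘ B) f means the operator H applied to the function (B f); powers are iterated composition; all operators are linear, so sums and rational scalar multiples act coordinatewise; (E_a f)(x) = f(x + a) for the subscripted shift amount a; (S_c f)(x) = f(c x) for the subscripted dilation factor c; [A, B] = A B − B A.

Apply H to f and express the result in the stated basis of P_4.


g(x) = 288x^3 + 1200x^2 + 1728x + 856

E_{2} f = -(9/2)x^4 - 32x^3 - 84x^2 - 96x - 40
S_{2} E_{2} f = -72x^4 - 256x^3 - 336x^2 - 192x - 40
S_{2} f = -72x^4 + 32x^3
E_{2} S_{2} f = -72x^4 - 544x^3 - 1536x^2 - 1920x - 896
[S_{2}, E_{2}] f = 288x^3 + 1200x^2 + 1728x + 856


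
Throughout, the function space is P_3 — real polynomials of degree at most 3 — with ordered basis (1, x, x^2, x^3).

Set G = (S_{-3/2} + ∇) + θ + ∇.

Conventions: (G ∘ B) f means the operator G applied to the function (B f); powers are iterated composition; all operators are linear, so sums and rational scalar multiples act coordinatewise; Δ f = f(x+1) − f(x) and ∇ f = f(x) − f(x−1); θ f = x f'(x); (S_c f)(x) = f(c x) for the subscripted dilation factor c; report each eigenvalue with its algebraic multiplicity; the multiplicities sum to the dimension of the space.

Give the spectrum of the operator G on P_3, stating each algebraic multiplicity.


image of 1: 1
image of x: -(1/2)x + 2
image of x^2: (17/4)x^2 + 4x - 2
image of x^3: -(3/8)x^3 + 6x^2 - 6x + 2
the matrix is upper triangular; its diagonal is (1, -1/2, 17/4, -3/8)
for a triangular matrix the eigenvalues are the diagonal entries, with algebraic multiplicity their repetition count

λ = -1/2 (multiplicity 1), λ = -3/8 (multiplicity 1), λ = 1 (multiplicity 1), λ = 17/4 (multiplicity 1)


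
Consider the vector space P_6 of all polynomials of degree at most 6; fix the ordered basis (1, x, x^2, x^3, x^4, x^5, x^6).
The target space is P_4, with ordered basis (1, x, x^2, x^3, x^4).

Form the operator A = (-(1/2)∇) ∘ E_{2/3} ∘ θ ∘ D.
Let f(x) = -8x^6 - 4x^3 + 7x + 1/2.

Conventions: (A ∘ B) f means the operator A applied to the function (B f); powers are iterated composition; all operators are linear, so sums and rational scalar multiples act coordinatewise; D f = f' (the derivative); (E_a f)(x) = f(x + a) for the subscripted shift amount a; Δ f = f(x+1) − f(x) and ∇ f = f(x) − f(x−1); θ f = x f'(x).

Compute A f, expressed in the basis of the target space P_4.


D f = -48x^5 - 12x^2 + 7
θ D f = -240x^5 - 24x^2
E_{2/3} (θ ∘ D) f = -240x^5 - 800x^4 - (3200/3)x^3 - (6616/9)x^2 - (7264/27)x - 3424/81
∇ E_{2/3} (θ ∘ D) f = -1200x^4 - 800x^3 - 800x^2 - (2432/9)x - 1096/27
(-(1/2)∇) E_{2/3} (θ ∘ D) f = 600x^4 + 400x^3 + 400x^2 + (1216/9)x + 548/27

the result is g(x) = 600x^4 + 400x^3 + 400x^2 + (1216/9)x + 548/27


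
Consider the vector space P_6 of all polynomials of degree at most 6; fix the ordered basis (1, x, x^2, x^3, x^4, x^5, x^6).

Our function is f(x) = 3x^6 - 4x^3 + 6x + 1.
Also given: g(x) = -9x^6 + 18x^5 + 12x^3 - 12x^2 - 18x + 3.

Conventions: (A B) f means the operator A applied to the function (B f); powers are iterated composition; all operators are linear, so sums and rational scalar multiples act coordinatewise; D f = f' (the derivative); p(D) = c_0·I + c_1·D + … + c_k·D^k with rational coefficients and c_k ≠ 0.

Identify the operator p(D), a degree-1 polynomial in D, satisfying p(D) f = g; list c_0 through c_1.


D^0 f = 3x^6 - 4x^3 + 6x + 1
D^1 f = 18x^5 - 12x^2 + 6
matching coefficients of g against c_0 f + c_1 Df + … from the top degree down determines the c_i
solution: c_0 = -3, c_1 = 1

p(D) = -3·I + D, i.e. c_0 = -3, c_1 = 1


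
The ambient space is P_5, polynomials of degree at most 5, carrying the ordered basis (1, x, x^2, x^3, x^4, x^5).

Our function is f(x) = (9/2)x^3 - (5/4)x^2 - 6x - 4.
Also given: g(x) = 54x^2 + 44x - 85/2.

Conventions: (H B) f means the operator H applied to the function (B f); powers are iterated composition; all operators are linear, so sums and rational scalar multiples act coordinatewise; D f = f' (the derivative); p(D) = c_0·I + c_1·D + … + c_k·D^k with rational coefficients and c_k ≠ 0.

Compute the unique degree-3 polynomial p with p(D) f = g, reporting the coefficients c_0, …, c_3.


D^0 f = (9/2)x^3 - (5/4)x^2 - 6x - 4
D^1 f = (27/2)x^2 - (5/2)x - 6
D^2 f = 27x - 5/2
D^3 f = 27
matching coefficients of g against c_0 f + c_1 Df + … from the top degree down determines the c_i
solution: c_0 = 0, c_1 = 4, c_2 = 2, c_3 = -1/2

c_0 = 0, c_1 = 4, c_2 = 2, c_3 = -1/2


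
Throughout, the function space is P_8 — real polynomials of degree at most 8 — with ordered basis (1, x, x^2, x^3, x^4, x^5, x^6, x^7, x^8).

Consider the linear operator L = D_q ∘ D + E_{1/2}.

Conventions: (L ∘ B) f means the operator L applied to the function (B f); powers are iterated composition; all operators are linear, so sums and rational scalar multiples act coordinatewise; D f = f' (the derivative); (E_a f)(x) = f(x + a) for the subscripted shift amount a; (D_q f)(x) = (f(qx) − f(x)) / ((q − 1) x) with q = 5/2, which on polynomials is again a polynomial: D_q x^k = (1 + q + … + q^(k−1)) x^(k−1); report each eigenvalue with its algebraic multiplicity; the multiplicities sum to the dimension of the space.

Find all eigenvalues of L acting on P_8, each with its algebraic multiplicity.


image of 1: 1
image of x: x + 1/2
image of x^2: x^2 + x + 9/4
image of x^3: x^3 + (3/2)x^2 + (45/4)x + 1/8
image of x^4: x^4 + 2x^3 + (81/2)x^2 + (1/2)x + 1/16
image of x^5: x^5 + (5/2)x^4 + (1035/8)x^3 + (5/4)x^2 + (5/16)x + 1/32
image of x^6: x^6 + 3x^5 + (3123/8)x^4 + (5/2)x^3 + (15/16)x^2 + (3/16)x + 1/64
image of x^7: x^7 + (7/2)x^6 + (36477/32)x^5 + (35/8)x^4 + (35/16)x^3 + (21/32)x^2 + (7/64)x + 1/128
image of x^8: x^8 + 4x^7 + (26055/8)x^6 + 7x^5 + (35/8)x^4 + (7/4)x^3 + (7/16)x^2 + (1/16)x + 1/256
the matrix is upper triangular; its diagonal is (1, 1, 1, 1, 1, 1, 1, 1, 1)
for a triangular matrix the eigenvalues are the diagonal entries, with algebraic multiplicity their repetition count

λ = 1 (multiplicity 9)


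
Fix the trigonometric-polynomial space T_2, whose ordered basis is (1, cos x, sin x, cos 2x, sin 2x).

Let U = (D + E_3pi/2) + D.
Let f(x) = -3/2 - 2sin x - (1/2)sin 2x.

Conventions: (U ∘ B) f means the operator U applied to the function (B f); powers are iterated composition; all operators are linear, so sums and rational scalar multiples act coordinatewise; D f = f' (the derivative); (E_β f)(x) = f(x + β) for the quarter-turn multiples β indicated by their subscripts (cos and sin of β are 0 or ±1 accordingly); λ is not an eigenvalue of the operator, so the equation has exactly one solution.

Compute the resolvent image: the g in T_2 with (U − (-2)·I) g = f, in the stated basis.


g(x) = -1/2 + (2/5)cos x - (4/5)sin x + (2/17)cos 2x - (1/34)sin 2x

write g with unknown coordinates in the stated basis and equate coefficients in (U − (-2)·I) g = f
solving from the highest basis element down gives g = -1/2 + (2/5)cos x - (4/5)sin x + (2/17)cos 2x - (1/34)sin 2x
check: U g = -1/2 - (4/5)cos x - (2/5)sin x - (4/17)cos 2x - (15/34)sin 2x
so U g − (-2)·g = -3/2 - 2sin x - (1/2)sin 2x = f ✓


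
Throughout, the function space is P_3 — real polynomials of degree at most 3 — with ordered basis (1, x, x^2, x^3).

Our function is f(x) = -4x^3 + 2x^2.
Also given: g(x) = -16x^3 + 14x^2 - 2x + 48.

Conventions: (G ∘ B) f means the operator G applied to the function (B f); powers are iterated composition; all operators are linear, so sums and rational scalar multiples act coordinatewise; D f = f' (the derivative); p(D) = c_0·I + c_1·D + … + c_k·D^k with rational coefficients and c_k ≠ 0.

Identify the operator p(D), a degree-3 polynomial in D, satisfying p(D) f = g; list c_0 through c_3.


p(D) = 4·I − (1/2)·D − 2·D^3, i.e. c_0 = 4, c_1 = -1/2, c_2 = 0, c_3 = -2

D^0 f = -4x^3 + 2x^2
D^1 f = -12x^2 + 4x
D^2 f = -24x + 4
D^3 f = -24
matching coefficients of g against c_0 f + c_1 Df + … from the top degree down determines the c_i
solution: c_0 = 4, c_1 = -1/2, c_2 = 0, c_3 = -2


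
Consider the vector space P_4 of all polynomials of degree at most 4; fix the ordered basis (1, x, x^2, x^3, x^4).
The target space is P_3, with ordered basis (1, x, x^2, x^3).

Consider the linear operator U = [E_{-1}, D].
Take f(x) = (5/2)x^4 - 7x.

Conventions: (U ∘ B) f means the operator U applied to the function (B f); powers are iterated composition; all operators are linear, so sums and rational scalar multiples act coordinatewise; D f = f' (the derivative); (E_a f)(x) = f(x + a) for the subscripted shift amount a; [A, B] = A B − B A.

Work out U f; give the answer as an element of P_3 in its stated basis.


g(x) = 0

D f = 10x^3 - 7
E_{-1} D f = 10x^3 - 30x^2 + 30x - 17
E_{-1} f = (5/2)x^4 - 10x^3 + 15x^2 - 17x + 19/2
D E_{-1} f = 10x^3 - 30x^2 + 30x - 17
[E_{-1}, D] f = 0


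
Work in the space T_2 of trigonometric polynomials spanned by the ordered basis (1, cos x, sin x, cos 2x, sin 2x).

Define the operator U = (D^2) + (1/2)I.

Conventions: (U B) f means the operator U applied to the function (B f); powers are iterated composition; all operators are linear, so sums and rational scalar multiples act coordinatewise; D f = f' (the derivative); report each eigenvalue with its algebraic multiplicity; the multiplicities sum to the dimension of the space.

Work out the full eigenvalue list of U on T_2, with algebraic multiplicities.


λ = -7/2 (multiplicity 2), λ = -1/2 (multiplicity 2), λ = 1/2 (multiplicity 1)

image of 1: 1/2
image of cos x: -(1/2)cos x
image of sin x: -(1/2)sin x
image of cos 2x: -(7/2)cos 2x
image of sin 2x: -(7/2)sin 2x
the matrix is diagonal; its diagonal is (1/2, -1/2, -1/2, -7/2, -7/2)
for a triangular matrix the eigenvalues are the diagonal entries, with algebraic multiplicity their repetition count


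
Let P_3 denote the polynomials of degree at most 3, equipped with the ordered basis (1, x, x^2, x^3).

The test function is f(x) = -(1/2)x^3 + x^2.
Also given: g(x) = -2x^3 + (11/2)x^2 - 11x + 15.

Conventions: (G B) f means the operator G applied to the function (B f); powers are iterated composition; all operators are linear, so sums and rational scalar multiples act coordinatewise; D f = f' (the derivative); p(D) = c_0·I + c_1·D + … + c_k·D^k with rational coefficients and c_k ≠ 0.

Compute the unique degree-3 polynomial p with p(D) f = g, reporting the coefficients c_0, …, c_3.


p(D) = 4·I − D + 3·D^2 − 3·D^3, i.e. c_0 = 4, c_1 = -1, c_2 = 3, c_3 = -3

D^0 f = -(1/2)x^3 + x^2
D^1 f = -(3/2)x^2 + 2x
D^2 f = -3x + 2
D^3 f = -3
matching coefficients of g against c_0 f + c_1 Df + … from the top degree down determines the c_i
solution: c_0 = 4, c_1 = -1, c_2 = 3, c_3 = -3


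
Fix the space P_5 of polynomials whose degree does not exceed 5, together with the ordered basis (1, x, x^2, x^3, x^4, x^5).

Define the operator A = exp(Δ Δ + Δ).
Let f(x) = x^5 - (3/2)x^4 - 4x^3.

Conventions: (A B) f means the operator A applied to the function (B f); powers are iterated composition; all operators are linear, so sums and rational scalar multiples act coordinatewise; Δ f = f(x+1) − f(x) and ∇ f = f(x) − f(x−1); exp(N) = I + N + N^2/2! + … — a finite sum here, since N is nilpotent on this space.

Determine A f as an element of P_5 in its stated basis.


order-1 term: 5x^4 + 24x^3 + 31x^2 - 3x - 39/2
order-2 term: 10x^3 + 81x^2 + 209x + 333/2
order-3 term: 10x^2 + 84x + 174
order-4 term: 5x + 57/2
order-5 term: 1
the series for exp(Δ Δ + Δ) f terminates at order 5
exp(Δ Δ + Δ) f = x^5 + (7/2)x^4 + 30x^3 + 122x^2 + 295x + 701/2

the result is g(x) = x^5 + (7/2)x^4 + 30x^3 + 122x^2 + 295x + 701/2


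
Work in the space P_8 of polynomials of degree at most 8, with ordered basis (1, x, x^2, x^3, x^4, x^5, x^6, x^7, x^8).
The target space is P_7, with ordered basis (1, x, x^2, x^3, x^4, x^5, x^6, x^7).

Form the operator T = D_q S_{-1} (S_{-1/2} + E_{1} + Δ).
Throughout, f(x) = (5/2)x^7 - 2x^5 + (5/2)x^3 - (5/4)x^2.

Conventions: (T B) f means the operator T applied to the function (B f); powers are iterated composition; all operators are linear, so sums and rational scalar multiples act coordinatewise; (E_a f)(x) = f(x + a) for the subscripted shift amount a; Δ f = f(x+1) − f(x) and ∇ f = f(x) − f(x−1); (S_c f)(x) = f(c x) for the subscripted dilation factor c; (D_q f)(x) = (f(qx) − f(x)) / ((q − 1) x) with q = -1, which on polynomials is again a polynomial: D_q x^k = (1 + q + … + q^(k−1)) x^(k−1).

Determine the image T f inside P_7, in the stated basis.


S_{-1/2} f = -(5/256)x^7 + (1/16)x^5 - (5/16)x^3 - (5/16)x^2
E_{1} f = (5/2)x^7 + (35/2)x^6 + (101/2)x^5 + (155/2)x^4 + 70x^3 + (155/4)x^2 + (25/2)x + 7/4
Δ f = (35/2)x^6 + (105/2)x^5 + (155/2)x^4 + (135/2)x^3 + 40x^2 + (25/2)x + 7/4
(S_{-1/2} + E_{1} + Δ) f = (635/256)x^7 + 35x^6 + (1649/16)x^5 + 155x^4 + (2195/16)x^3 + (1255/16)x^2 + 25x + 7/2
S_{-1} (S_{-1/2} + E_{1} + Δ) f = -(635/256)x^7 + 35x^6 - (1649/16)x^5 + 155x^4 - (2195/16)x^3 + (1255/16)x^2 - 25x + 7/2
D_q S_{-1} (S_{-1/2} + E_{1} + Δ) f = -(635/256)x^6 - (1649/16)x^4 - (2195/16)x^2 - 25

the image equals g(x) = -(635/256)x^6 - (1649/16)x^4 - (2195/16)x^2 - 25


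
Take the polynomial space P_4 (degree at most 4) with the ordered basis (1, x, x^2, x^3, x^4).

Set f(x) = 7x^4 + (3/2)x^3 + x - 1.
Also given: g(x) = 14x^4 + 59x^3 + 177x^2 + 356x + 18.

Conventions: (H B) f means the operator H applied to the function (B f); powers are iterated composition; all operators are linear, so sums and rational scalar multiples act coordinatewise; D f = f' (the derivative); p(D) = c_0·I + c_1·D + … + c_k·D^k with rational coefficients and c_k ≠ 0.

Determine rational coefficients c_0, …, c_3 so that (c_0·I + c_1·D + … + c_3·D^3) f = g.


p(D) = 2·I + 2·D + 2·D^2 + 2·D^3, i.e. c_0 = 2, c_1 = 2, c_2 = 2, c_3 = 2

D^0 f = 7x^4 + (3/2)x^3 + x - 1
D^1 f = 28x^3 + (9/2)x^2 + 1
D^2 f = 84x^2 + 9x
D^3 f = 168x + 9
matching coefficients of g against c_0 f + c_1 Df + … from the top degree down determines the c_i
solution: c_0 = 2, c_1 = 2, c_2 = 2, c_3 = 2


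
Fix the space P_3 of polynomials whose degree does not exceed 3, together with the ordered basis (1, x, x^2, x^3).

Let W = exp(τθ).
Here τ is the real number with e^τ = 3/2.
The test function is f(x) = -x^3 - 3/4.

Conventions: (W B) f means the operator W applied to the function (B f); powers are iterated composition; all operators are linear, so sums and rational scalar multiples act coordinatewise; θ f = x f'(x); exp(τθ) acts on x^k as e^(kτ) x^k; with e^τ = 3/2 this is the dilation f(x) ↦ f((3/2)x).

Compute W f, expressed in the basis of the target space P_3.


exp(τθ) x^k = e^(kτ) x^k; with e^τ = 3/2 this sends x^k to (3/2)^k x^k
x^3 ↦ 27/8 x^3
applying this coordinatewise to f: exp(τθ) f = -(27/8)x^3 - 3/4

the result is g(x) = -(27/8)x^3 - 3/4


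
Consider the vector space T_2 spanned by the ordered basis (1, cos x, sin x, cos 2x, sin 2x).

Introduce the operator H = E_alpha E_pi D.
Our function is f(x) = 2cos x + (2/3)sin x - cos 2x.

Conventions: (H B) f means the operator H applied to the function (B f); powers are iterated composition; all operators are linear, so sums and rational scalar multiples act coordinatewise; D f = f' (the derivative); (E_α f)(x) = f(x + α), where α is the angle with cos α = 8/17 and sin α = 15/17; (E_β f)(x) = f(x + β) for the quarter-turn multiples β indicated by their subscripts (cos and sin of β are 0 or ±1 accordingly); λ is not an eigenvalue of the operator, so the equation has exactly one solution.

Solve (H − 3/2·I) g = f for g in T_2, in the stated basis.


write g with unknown coordinates in the stated basis and equate coefficients in (H − 3/2·I) g = f
solving from the highest basis element down gives g = -(188/123)cos x - (92/41)sin x + (522/1855)cos 2x + (184/1855)sin 2x
check: H g = -(12/41)cos x - (332/123)sin x - (1072/1855)cos 2x + (276/1855)sin 2x
so H g − 3/2·g = 2cos x + (2/3)sin x - cos 2x = f ✓

g(x) = -(188/123)cos x - (92/41)sin x + (522/1855)cos 2x + (184/1855)sin 2x


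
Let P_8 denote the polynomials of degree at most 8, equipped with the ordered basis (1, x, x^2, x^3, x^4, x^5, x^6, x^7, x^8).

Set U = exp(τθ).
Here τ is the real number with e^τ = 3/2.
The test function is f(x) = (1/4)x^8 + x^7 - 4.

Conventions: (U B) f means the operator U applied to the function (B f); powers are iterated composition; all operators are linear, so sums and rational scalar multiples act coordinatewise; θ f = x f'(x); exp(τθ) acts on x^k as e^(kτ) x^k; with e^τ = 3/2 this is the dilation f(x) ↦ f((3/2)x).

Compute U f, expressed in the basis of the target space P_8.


exp(τθ) x^k = e^(kτ) x^k; with e^τ = 3/2 this sends x^k to (3/2)^k x^k
x^7 ↦ 2187/128 x^7
x^8 ↦ 6561/256 x^8
applying this coordinatewise to f: exp(τθ) f = (6561/1024)x^8 + (2187/128)x^7 - 4

the image equals g(x) = (6561/1024)x^8 + (2187/128)x^7 - 4


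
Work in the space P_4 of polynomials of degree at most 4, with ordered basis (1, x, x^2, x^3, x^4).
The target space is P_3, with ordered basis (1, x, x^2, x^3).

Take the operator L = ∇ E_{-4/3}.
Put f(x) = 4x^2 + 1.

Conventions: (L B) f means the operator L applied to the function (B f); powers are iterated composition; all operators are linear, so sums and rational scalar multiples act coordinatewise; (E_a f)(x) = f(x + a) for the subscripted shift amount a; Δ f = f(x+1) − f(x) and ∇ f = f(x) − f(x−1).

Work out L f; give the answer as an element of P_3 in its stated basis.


the result is g(x) = 8x - 44/3

E_{-4/3} f = 4x^2 - (32/3)x + 73/9
∇ E_{-4/3} f = 8x - 44/3


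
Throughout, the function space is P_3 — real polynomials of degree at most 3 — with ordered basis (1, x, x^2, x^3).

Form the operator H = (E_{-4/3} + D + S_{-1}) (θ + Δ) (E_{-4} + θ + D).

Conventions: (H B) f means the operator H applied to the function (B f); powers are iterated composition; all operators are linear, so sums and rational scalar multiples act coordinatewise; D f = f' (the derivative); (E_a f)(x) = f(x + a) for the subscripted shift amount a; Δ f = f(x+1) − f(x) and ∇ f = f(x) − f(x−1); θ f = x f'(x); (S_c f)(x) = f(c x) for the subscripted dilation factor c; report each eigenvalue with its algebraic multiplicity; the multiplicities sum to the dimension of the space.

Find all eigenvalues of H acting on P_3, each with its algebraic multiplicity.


λ = 0 (multiplicity 3), λ = 12 (multiplicity 1)

image of 1: 0
image of x: 10/3
image of x^2: 12x^2 - 4x + 14/3
image of x^3: -24x^2 + 68x + 296/9
the matrix is upper triangular; its diagonal is (0, 0, 12, 0)
for a triangular matrix the eigenvalues are the diagonal entries, with algebraic multiplicity their repetition count


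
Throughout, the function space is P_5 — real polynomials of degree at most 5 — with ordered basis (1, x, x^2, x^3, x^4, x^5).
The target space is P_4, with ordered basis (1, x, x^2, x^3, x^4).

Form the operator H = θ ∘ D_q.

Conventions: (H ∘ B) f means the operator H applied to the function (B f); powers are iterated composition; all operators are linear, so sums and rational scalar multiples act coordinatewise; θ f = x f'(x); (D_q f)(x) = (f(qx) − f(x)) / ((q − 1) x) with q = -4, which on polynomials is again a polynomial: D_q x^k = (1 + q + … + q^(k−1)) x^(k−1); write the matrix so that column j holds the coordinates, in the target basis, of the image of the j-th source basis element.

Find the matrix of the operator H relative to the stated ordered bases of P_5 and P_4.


the matrix is [[0, 0, 0, 0, 0, 0]; [0, 0, -3, 0, 0, 0]; [0, 0, 0, 26, 0, 0]; [0, 0, 0, 0, -153, 0]; [0, 0, 0, 0, 0, 820]] (rows listed top to bottom)

image of 1: 0
image of x: 0
image of x^2: -3x
image of x^3: 26x^2
image of x^4: -153x^3
image of x^5: 820x^4
each image's coordinates form column j of the matrix


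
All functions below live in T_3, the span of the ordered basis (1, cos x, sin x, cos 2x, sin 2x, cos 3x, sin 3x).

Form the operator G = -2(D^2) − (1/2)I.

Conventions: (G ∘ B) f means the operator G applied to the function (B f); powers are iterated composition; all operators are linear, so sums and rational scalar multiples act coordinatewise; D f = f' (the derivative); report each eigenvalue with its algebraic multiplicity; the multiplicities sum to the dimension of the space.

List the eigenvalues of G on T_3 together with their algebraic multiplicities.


λ = -1/2 (multiplicity 1), λ = 3/2 (multiplicity 2), λ = 15/2 (multiplicity 2), λ = 35/2 (multiplicity 2)

image of 1: -1/2
image of cos x: (3/2)cos x
image of sin x: (3/2)sin x
image of cos 2x: (15/2)cos 2x
image of sin 2x: (15/2)sin 2x
image of cos 3x: (35/2)cos 3x
image of sin 3x: (35/2)sin 3x
the matrix is diagonal; its diagonal is (-1/2, 3/2, 3/2, 15/2, 15/2, 35/2, 35/2)
for a triangular matrix the eigenvalues are the diagonal entries, with algebraic multiplicity their repetition count


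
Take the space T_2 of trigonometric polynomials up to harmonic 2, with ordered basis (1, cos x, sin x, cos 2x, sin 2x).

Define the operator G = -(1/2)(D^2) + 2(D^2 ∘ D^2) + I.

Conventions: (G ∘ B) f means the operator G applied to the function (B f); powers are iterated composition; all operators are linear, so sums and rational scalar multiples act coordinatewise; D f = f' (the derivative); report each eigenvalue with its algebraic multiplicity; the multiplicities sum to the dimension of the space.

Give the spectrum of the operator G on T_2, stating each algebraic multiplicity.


image of 1: 1
image of cos x: (7/2)cos x
image of sin x: (7/2)sin x
image of cos 2x: 35cos 2x
image of sin 2x: 35sin 2x
the matrix is diagonal; its diagonal is (1, 7/2, 7/2, 35, 35)
for a triangular matrix the eigenvalues are the diagonal entries, with algebraic multiplicity their repetition count

λ = 1 (multiplicity 1), λ = 7/2 (multiplicity 2), λ = 35 (multiplicity 2)


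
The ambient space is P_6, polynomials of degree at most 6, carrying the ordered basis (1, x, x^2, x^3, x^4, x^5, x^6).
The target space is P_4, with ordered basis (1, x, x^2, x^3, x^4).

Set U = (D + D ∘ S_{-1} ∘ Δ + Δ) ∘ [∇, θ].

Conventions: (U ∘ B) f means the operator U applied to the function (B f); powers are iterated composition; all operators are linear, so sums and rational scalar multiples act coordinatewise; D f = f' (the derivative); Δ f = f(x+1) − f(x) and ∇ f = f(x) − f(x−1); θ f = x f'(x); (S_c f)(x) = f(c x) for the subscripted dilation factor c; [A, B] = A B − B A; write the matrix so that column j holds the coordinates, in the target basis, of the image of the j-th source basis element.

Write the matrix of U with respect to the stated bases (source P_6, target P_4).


the matrix is [[0, 0, 4, -15, 28, -45, 66]; [0, 0, 0, 12, -12, 20, -30]; [0, 0, 0, 0, 24, -150, 420]; [0, 0, 0, 0, 0, 40, -60]; [0, 0, 0, 0, 0, 0, 60]] (rows listed top to bottom)

image of 1: 0
image of x: 0
image of x^2: 4
image of x^3: 12x - 15
image of x^4: 24x^2 - 12x + 28
image of x^5: 40x^3 - 150x^2 + 20x - 45
image of x^6: 60x^4 - 60x^3 + 420x^2 - 30x + 66
each image's coordinates form column j of the matrix
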